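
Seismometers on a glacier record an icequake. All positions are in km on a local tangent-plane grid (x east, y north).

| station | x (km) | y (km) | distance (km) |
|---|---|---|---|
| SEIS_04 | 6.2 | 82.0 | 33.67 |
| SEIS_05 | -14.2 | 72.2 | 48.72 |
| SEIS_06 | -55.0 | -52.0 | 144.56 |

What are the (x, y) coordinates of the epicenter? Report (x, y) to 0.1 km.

x ≈ 33.5 km, y ≈ 62.3 km

Circle about each station: (x − 6.2)² + (y − 82.0)² = 33.67²; (x + 14.2)² + (y − 72.2)² = 48.72²; (x + 55.0)² + (y + 52.0)² = 144.56².
Subtracting the SEIS_04 equation from the SEIS_05 and SEIS_06 equations removes the quadratic terms:
-40.8 x − 19.6 y = -2587.93
-122.4 x − 268.0 y = -20797.36
Solving the 2×2 system: x ≈ 33.5, y ≈ 62.3 km.
Check against SEIS_04 (with the unrounded x, y): √((x − 6.2)²+(y − 82.0)²) = 33.66 ≈ 33.67 km. ✓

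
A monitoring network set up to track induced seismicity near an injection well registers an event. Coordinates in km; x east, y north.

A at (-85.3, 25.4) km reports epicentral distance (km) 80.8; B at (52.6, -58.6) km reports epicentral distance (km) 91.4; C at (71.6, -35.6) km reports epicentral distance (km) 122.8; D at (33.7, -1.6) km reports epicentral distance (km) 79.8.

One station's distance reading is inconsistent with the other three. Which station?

Solve using three stations at a time. Using A, B, D (subtract circle equations pairwise → linear system) gives (x, y) ≈ (-36.7, -39.2).
Distances from that point to each station vs reported:
  A: calculated 80.8 vs reported 80.8 → residual 0.0 km
  B: calculated 91.4 vs reported 91.4 → residual 0.0 km
  C: calculated 108.4 vs reported 122.8 → residual 14.4 km
  D: calculated 79.8 vs reported 79.8 → residual 0.0 km
A, B, D are mutually consistent (residuals ≈ 0); C is off by 14.4 km.

C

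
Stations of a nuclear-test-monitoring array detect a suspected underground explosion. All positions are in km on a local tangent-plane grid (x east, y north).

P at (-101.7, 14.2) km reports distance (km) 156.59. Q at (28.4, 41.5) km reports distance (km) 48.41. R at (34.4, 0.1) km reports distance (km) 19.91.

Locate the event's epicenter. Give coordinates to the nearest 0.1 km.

(54.3, 0.6)

Circle about each station: (x + 101.7)² + (y − 14.2)² = 156.59²; (x − 28.4)² + (y − 41.5)² = 48.41²; (x − 34.4)² + (y − 0.1)² = 19.91².
Subtracting the P equation from the Q and R equations removes the quadratic terms:
260.2 x + 54.6 y = 14161.18
272.2 x − 28.2 y = 14762.86
Solving the 2×2 system: x ≈ 54.3, y ≈ 0.6 km.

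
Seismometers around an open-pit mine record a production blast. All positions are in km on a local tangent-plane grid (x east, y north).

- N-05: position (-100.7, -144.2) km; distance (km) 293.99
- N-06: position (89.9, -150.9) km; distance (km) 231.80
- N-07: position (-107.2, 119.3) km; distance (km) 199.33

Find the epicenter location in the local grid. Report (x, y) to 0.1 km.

(88.4, 80.9)

Circle about each station: (x + 100.7)² + (y + 144.2)² = 293.99²; (x − 89.9)² + (y + 150.9)² = 231.80²; (x + 107.2)² + (y − 119.3)² = 199.33².
Subtracting pairs of circle equations eliminates x²+y² and gives linear equations (the radical axes):
381.2 x − 13.4 y = 32617.57
-13.0 x + 527.0 y = 41487.87
Solving the 2×2 system: x ≈ 88.4, y ≈ 80.9 km.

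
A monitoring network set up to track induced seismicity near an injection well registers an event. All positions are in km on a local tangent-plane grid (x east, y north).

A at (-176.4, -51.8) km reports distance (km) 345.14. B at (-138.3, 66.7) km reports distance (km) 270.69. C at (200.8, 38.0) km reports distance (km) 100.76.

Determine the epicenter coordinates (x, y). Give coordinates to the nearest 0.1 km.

x ≈ 129.1 km, y ≈ 108.8 km

Circle about each station: (x + 176.4)² + (y + 51.8)² = 345.14²; (x + 138.3)² + (y − 66.7)² = 270.69²; (x − 200.8)² + (y − 38.0)² = 100.76².
Subtracting the A equation from the B and C equations removes the quadratic terms:
76.2 x + 237.0 y = 35624.12
754.4 x + 179.6 y = 116933.48
Solving the 2×2 system: x ≈ 129.1, y ≈ 108.8 km.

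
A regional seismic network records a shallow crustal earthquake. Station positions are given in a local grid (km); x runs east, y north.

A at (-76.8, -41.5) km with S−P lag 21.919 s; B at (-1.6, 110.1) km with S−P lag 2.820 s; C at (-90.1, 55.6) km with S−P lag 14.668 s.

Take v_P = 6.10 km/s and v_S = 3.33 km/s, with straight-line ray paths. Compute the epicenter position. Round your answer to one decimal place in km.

Distance from S−P lag: d = Δt · v_P v_S / (v_P − v_S) = Δt · (6.10·3.33)/(6.10−3.33) ≈ 7.3332·Δt.
So d_A = 160.74, d_B = 20.68, d_C = 107.56 km.
Circle about each station: (x + 76.8)² + (y + 41.5)² = 160.74²; (x + 1.6)² + (y − 110.1)² = 20.68²; (x + 90.1)² + (y − 55.6)² = 107.56².
Subtracting the A equation from the B and C equations removes the quadratic terms:
150.4 x + 303.2 y = 29913.77
-26.6 x + 194.2 y = 17857.07
Solving the 2×2 system: x ≈ 10.6, y ≈ 93.4 km.

(10.6, 93.4)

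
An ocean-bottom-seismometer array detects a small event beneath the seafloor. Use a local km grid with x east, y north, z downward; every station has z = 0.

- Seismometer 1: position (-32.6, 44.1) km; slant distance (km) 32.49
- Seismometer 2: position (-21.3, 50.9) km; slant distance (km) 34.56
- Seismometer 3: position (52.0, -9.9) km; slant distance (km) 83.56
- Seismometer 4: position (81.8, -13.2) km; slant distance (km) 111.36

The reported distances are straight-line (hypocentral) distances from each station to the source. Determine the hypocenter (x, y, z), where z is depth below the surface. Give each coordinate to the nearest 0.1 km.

Each station gives a sphere (x−x_i)² + (y−y_i)² + z² = d_i² (stations at z=0).
Subtracting the Seismometer 1 sphere from Seismometer 2 and Seismometer 3: z² cancels, leaving linear equations in x and y:
22.6 x + 13.6 y = -101.86
169.2 x − 108.0 y = -6132.23
Solving: x ≈ -19.907, y ≈ 25.592 km (keep extra digits for the depth step; rounded: -19.9, 25.6).
Then from the Seismometer 1 sphere: z² = 32.49² − (x + 32.6)² − (y − 44.1)² with x = -19.907, y = 25.592, so z ≈ 23.493 ≈ 23.5 km.

x ≈ -19.9 km, y ≈ 25.6 km, depth ≈ 23.5 km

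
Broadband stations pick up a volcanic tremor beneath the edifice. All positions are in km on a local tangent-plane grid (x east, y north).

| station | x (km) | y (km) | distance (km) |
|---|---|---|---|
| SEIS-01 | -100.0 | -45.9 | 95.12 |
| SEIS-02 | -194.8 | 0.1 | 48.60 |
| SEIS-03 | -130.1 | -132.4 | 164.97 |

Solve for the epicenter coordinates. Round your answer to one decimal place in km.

-156.8 km east, 30.4 km north

Circle about each station: (x + 100.0)² + (y + 45.9)² = 95.12²; (x + 194.8)² + (y − 0.1)² = 48.60²; (x + 130.1)² + (y + 132.4)² = 164.97².
Subtracting pairs of circle equations eliminates x²+y² and gives linear equations (the radical axes):
-189.6 x + 92.0 y = 32526.09
-60.2 x − 173.0 y = 4181.67
Solving the 2×2 system: x ≈ -156.8, y ≈ 30.4 km.
Check against SEIS-01 (with the unrounded x, y): √((x + 100.0)²+(y + 45.9)²) = 95.12 ≈ 95.12 km. ✓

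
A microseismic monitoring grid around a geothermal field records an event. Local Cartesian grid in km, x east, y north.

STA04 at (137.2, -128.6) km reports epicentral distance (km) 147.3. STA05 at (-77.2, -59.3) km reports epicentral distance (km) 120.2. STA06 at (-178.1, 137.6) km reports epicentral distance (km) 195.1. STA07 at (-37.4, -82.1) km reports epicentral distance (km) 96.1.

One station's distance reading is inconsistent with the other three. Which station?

STA06

Solve using three stations at a time. Using STA04, STA05, STA07 (subtract circle equations pairwise → linear system) gives (x, y) ≈ (36.7, -20.9).
Distances from that point to each station vs reported:
  STA04: calculated 147.3 vs reported 147.3 → residual 0.0 km
  STA05: calculated 120.2 vs reported 120.2 → residual 0.0 km
  STA06: calculated 267.0 vs reported 195.1 → residual 71.9 km
  STA07: calculated 96.1 vs reported 96.1 → residual 0.0 km
STA04, STA05, STA07 are mutually consistent (residuals ≈ 0); STA06 is off by 71.9 km.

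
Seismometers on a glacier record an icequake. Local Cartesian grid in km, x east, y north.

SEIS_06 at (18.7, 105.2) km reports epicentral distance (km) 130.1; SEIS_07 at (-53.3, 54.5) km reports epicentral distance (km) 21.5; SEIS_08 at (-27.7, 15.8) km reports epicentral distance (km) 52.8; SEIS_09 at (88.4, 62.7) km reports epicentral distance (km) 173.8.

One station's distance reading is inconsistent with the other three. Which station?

SEIS_07

Solve using three stations at a time. Using SEIS_06, SEIS_08, SEIS_09 (subtract circle equations pairwise → linear system) gives (x, y) ≈ (-80.3, 20.7).
Distances from that point to each station vs reported:
  SEIS_06: calculated 130.1 vs reported 130.1 → residual 0.0 km
  SEIS_07: calculated 43.2 vs reported 21.5 → residual 21.7 km
  SEIS_08: calculated 52.8 vs reported 52.8 → residual 0.0 km
  SEIS_09: calculated 173.8 vs reported 173.8 → residual 0.0 km
SEIS_06, SEIS_08, SEIS_09 are mutually consistent (residuals ≈ 0); SEIS_07 is off by 21.7 km.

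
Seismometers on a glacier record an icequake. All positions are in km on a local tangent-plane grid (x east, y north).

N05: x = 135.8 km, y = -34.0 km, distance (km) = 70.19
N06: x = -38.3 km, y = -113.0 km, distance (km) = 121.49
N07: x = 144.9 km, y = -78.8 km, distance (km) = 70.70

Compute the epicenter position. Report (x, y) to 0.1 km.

74.9 km east, -68.9 km north

Circle about each station: (x − 135.8)² + (y + 34.0)² = 70.19²; (x + 38.3)² + (y + 113.0)² = 121.49²; (x − 144.9)² + (y + 78.8)² = 70.70².
Subtracting the N05 equation from the N06 and N07 equations removes the quadratic terms:
-348.2 x − 158.0 y = -15194.93
18.2 x − 89.6 y = 7535.96
Solving the 2×2 system: x ≈ 74.9, y ≈ -68.9 km.
Check against N05 (with the unrounded x, y): √((x − 135.8)²+(y + 34.0)²) = 70.19 ≈ 70.19 km. ✓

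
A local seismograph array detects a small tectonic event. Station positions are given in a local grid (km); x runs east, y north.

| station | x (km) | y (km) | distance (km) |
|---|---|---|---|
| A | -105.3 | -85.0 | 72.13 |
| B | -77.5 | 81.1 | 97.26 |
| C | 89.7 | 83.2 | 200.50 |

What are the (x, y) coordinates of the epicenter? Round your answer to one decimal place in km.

Circle about each station: (x + 105.3)² + (y + 85.0)² = 72.13²; (x + 77.5)² + (y − 81.1)² = 97.26²; (x − 89.7)² + (y − 83.2)² = 200.50².
Subtracting pairs of circle equations eliminates x²+y² and gives linear equations (the radical axes):
55.6 x + 332.2 y = -9986.40
390.0 x + 336.4 y = -38342.27
Solving the 2×2 system: x ≈ -84.6, y ≈ -15.9 km.

(-84.6, -15.9)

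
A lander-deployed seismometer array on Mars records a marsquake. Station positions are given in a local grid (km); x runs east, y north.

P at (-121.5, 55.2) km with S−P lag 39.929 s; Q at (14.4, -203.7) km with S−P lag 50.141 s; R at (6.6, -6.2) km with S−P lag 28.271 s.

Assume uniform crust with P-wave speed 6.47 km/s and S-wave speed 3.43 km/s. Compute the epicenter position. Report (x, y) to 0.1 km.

(159.6, 132.3)

Distance from S−P lag: d = Δt · v_P v_S / (v_P − v_S) = Δt · (6.47·3.43)/(6.47−3.43) ≈ 7.3000·Δt.
So d_P = 291.48, d_Q = 366.03, d_R = 206.38 km.
Circle about each station: (x + 121.5)² + (y − 55.2)² = 291.48²; (x − 14.4)² + (y + 203.7)² = 366.03²; (x − 6.6)² + (y + 6.2)² = 206.38².
Subtracting the P equation from the Q and R equations removes the quadratic terms:
271.8 x − 517.8 y = -25125.61
256.2 x − 122.8 y = 24640.60
Solving the 2×2 system: x ≈ 159.6, y ≈ 132.3 km.
Check against P (with the unrounded x, y): √((x + 121.5)²+(y − 55.2)²) = 291.47 ≈ 291.48 km. ✓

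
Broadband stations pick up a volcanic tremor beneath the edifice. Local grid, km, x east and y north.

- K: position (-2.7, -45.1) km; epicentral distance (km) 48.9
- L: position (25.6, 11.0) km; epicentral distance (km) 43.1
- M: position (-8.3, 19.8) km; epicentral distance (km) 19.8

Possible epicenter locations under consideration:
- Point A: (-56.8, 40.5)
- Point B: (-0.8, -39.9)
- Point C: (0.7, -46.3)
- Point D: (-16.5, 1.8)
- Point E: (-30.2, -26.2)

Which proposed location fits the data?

For each candidate, compare |candidate − station| to the reported distance:
Point A: residuals K 52.4, L 44.4, M 32.9 → max 52.4 km
Point B: residuals K 43.4, L 14.2, M 40.4 → max 43.4 km
Point C: residuals K 45.3, L 19.4, M 46.9 → max 46.9 km
Point D: residuals K 0.0, L 0.0, M 0.0 → max 0.0 km
Point E: residuals K 15.5, L 24.0, M 31.1 → max 31.1 km
Only Point D has all residuals ≈ 0.

Point D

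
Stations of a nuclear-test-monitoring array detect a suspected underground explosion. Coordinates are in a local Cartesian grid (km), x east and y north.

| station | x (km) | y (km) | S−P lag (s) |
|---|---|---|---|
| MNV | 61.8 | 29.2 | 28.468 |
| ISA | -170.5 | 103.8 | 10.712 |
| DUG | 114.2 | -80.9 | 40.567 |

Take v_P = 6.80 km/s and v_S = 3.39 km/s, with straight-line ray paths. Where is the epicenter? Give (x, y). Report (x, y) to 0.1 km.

(-130.1, 43.7)

Distance from S−P lag: d = Δt · v_P v_S / (v_P − v_S) = Δt · (6.80·3.39)/(6.80−3.39) ≈ 6.7601·Δt.
So d_MNV = 192.45, d_ISA = 72.41, d_DUG = 274.24 km.
Circle about each station: (x − 61.8)² + (y − 29.2)² = 192.45²; (x + 170.5)² + (y − 103.8)² = 72.41²; (x − 114.2)² + (y + 80.9)² = 274.24².
Subtracting the MNV equation from the ISA and DUG equations removes the quadratic terms:
-464.6 x + 149.2 y = 66966.60
104.8 x − 220.2 y = -23256.01
Solving the 2×2 system: x ≈ -130.1, y ≈ 43.7 km.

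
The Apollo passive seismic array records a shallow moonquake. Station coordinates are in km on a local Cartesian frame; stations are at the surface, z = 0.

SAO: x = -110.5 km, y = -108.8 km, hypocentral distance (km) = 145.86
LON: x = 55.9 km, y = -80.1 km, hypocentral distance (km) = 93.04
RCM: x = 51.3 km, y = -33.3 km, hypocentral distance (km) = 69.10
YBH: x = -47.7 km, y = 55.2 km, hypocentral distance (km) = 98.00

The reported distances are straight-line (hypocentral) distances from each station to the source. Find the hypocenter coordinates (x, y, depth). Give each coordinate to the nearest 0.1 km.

(-2.1, -20.7, 42.0)

Each station gives a sphere (x−x_i)² + (y−y_i)² + z² = d_i² (stations at z=0).
Subtracting the SAO sphere from LON and RCM: z² cancels, leaving linear equations in x and y:
332.8 x + 57.4 y = -1888.17
323.6 x + 151.0 y = -3806.78
Solving: x ≈ -2.103, y ≈ -20.705 km (keep extra digits for the depth step; rounded: -2.1, -20.7).
Then from the SAO sphere: z² = 145.86² − (x + 110.5)² − (y + 108.8)² with x = -2.103, y = -20.705, so z ≈ 42.006 ≈ 42.0 km.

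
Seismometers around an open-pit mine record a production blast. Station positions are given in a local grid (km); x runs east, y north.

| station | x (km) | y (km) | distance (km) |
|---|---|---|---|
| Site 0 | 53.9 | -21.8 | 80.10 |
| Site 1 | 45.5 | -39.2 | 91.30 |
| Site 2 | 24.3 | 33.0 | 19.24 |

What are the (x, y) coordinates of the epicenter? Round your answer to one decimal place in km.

Circle about each station: (x − 53.9)² + (y + 21.8)² = 80.10²; (x − 45.5)² + (y + 39.2)² = 91.30²; (x − 24.3)² + (y − 33.0)² = 19.24².
Subtracting the Site 0 equation from the Site 1 and Site 2 equations removes the quadratic terms:
-16.8 x − 34.8 y = -1693.24
-59.2 x + 109.6 y = 4344.87
Solving the 2×2 system: x ≈ 8.8, y ≈ 44.4 km.
Check against Site 0 (with the unrounded x, y): √((x − 53.9)²+(y + 21.8)²) = 80.10 ≈ 80.10 km. ✓

x ≈ 8.8 km, y ≈ 44.4 km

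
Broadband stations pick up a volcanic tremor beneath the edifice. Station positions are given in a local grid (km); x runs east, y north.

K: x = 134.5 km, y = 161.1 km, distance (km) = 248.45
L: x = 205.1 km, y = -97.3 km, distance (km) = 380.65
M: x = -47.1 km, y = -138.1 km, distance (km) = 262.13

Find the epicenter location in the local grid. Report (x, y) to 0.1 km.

Circle about each station: (x − 134.5)² + (y − 161.1)² = 248.45²; (x − 205.1)² + (y + 97.3)² = 380.65²; (x + 47.1)² + (y + 138.1)² = 262.13².
Subtracting the K equation from the L and M equations removes the quadratic terms:
141.2 x − 516.8 y = -75677.18
-363.2 x − 598.4 y = -29738.17
Solving the 2×2 system: x ≈ -109.9, y ≈ 116.4 km.

x ≈ -109.9 km, y ≈ 116.4 km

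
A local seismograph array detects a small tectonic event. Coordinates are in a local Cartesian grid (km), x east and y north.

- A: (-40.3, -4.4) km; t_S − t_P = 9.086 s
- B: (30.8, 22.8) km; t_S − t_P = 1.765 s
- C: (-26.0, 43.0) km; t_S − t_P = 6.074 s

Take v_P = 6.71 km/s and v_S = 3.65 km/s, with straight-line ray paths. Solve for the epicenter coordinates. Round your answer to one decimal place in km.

(21.7, 33.6)

Distance from S−P lag: d = Δt · v_P v_S / (v_P − v_S) = Δt · (6.71·3.65)/(6.71−3.65) ≈ 8.0038·Δt.
So d_A = 72.72, d_B = 14.13, d_C = 48.61 km.
Circle about each station: (x + 40.3)² + (y + 4.4)² = 72.72²; (x − 30.8)² + (y − 22.8)² = 14.13²; (x + 26.0)² + (y − 43.0)² = 48.61².
Subtracting the A equation from the B and C equations removes the quadratic terms:
142.2 x + 54.4 y = 4913.57
28.6 x + 94.8 y = 3806.82
Solving the 2×2 system: x ≈ 21.7, y ≈ 33.6 km.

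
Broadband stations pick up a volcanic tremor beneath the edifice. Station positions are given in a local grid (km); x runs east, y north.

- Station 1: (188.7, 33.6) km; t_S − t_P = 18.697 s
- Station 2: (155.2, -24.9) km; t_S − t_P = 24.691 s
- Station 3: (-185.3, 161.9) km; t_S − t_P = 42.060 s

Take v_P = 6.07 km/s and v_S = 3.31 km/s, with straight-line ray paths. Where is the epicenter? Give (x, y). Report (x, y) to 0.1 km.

(120.7, 151.5)

Distance from S−P lag: d = Δt · v_P v_S / (v_P − v_S) = Δt · (6.07·3.31)/(6.07−3.31) ≈ 7.2796·Δt.
So d_Station 1 = 136.11, d_Station 2 = 179.74, d_Station 3 = 306.18 km.
Circle about each station: (x − 188.7)² + (y − 33.6)² = 136.11²; (x − 155.2)² + (y + 24.9)² = 179.74²; (x + 185.3)² + (y − 161.9)² = 306.18².
Subtracting the Station 1 equation from the Station 2 and Station 3 equations removes the quadratic terms:
-67.0 x − 117.0 y = -25810.14
-748.0 x + 256.6 y = -51409.21
Solving the 2×2 system: x ≈ 120.7, y ≈ 151.5 km.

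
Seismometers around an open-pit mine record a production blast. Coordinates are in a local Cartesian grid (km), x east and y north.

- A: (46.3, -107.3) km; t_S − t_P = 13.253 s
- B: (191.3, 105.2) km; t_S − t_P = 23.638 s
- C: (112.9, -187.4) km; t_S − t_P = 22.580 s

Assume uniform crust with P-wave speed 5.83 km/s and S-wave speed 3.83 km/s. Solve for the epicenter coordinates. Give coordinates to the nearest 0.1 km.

Distance from S−P lag: d = Δt · v_P v_S / (v_P − v_S) = Δt · (5.83·3.83)/(5.83−3.83) ≈ 11.1645·Δt.
So d_A = 147.96, d_B = 263.91, d_C = 252.09 km.
Circle about each station: (x − 46.3)² + (y + 107.3)² = 147.96²; (x − 191.3)² + (y − 105.2)² = 263.91²; (x − 112.9)² + (y + 187.4)² = 252.09².
Subtracting the A equation from the B and C equations removes the quadratic terms:
290.0 x + 425.0 y = -13750.58
133.2 x − 160.2 y = -7449.02
Solving the 2×2 system: x ≈ -52.1, y ≈ 3.2 km.

-52.1 km east, 3.2 km north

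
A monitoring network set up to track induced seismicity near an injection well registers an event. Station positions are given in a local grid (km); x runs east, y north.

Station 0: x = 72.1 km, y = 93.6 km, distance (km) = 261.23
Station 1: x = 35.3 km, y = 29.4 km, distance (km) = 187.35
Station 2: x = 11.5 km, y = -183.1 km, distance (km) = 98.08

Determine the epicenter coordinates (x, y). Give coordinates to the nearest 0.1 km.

x ≈ -68.6 km, y ≈ -126.5 km

Circle about each station: (x − 72.1)² + (y − 93.6)² = 261.23²; (x − 35.3)² + (y − 29.4)² = 187.35²; (x − 11.5)² + (y + 183.1)² = 98.08².
Subtracting pairs of circle equations eliminates x²+y² and gives linear equations (the radical axes):
-73.6 x − 128.4 y = 21292.17
-121.2 x − 553.4 y = 78319.92
Solving the 2×2 system: x ≈ -68.6, y ≈ -126.5 km.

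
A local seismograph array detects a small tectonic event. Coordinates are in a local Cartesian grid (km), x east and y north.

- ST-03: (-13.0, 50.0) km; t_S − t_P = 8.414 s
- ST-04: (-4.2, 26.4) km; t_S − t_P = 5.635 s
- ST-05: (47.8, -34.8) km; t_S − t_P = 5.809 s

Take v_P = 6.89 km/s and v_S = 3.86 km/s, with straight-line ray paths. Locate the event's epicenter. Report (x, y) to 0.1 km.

Distance from S−P lag: d = Δt · v_P v_S / (v_P − v_S) = Δt · (6.89·3.86)/(6.89−3.86) ≈ 8.7774·Δt.
So d_ST-03 = 73.85, d_ST-04 = 49.46, d_ST-05 = 50.99 km.
Circle about each station: (x + 13.0)² + (y − 50.0)² = 73.85²; (x + 4.2)² + (y − 26.4)² = 49.46²; (x − 47.8)² + (y + 34.8)² = 50.99².
Subtracting the ST-03 equation from the ST-04 and ST-05 equations removes the quadratic terms:
17.6 x − 47.2 y = 1053.13
121.6 x − 169.6 y = 3680.72
Solving the 2×2 system: x ≈ -1.8, y ≈ -23.0 km.
Check against ST-03 (with the unrounded x, y): √((x + 13.0)²+(y − 50.0)²) = 73.83 ≈ 73.85 km. ✓

(-1.8, -23.0)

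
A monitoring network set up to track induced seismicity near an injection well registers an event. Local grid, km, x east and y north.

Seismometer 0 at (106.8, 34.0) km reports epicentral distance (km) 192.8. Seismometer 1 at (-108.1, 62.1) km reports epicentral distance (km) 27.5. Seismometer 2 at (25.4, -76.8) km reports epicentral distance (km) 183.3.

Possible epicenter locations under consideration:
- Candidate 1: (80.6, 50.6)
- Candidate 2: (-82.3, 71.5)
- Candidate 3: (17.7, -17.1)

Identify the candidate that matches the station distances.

Candidate 2

For each candidate, compare |candidate − station| to the reported distance:
Candidate 1: residuals Seismometer 0 161.8, Seismometer 1 161.6, Seismometer 2 44.5 → max 161.8 km
Candidate 2: residuals Seismometer 0 0.0, Seismometer 1 0.0, Seismometer 2 0.0 → max 0.0 km
Candidate 3: residuals Seismometer 0 90.1, Seismometer 1 121.2, Seismometer 2 123.1 → max 123.1 km
Only Candidate 2 has all residuals ≈ 0.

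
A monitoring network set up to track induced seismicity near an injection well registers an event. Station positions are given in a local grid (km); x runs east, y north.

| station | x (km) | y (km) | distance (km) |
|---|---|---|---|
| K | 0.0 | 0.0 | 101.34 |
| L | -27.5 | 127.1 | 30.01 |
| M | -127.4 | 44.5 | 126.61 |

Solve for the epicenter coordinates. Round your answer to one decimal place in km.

Circle about each station: x² + y² = 101.34²; (x + 27.5)² + (y − 127.1)² = 30.01²; (x + 127.4)² + (y − 44.5)² = 126.61².
Subtracting the K equation from the L and M equations removes the quadratic terms:
-55.0 x + 254.2 y = 26279.86
-254.8 x + 89.0 y = 12450.71
Solving the 2×2 system: x ≈ -13.8, y ≈ 100.4 km.

(-13.8, 100.4)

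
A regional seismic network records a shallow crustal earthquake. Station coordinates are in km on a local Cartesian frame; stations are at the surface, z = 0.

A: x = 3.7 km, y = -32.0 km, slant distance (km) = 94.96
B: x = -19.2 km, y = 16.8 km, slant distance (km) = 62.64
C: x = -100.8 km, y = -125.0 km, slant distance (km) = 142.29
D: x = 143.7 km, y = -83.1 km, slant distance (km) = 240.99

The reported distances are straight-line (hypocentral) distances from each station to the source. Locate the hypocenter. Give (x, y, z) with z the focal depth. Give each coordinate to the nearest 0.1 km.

(-75.9, 12.6, 26.3)

Each station gives a sphere (x−x_i)² + (y−y_i)² + z² = d_i² (stations at z=0).
Subtracting the A sphere from B and C: z² cancels, leaving linear equations in x and y:
-45.8 x + 97.6 y = 4706.82
-209.0 x − 186.0 y = 13518.91
Solving: x ≈ -75.903, y ≈ 12.607 km (keep extra digits for the depth step; rounded: -75.9, 12.6).
Then from the A sphere: z² = 94.96² − (x − 3.7)² − (y + 32.0)² with x = -75.903, y = 12.607, so z ≈ 26.286 ≈ 26.3 km.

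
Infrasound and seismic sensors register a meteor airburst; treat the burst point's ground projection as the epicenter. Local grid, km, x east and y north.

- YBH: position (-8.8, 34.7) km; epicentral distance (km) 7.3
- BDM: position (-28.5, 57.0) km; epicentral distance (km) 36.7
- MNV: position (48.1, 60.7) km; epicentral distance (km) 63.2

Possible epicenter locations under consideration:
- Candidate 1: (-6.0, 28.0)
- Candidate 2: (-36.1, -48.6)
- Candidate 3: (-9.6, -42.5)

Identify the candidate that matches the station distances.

Candidate 1

For each candidate, compare |candidate − station| to the reported distance:
Candidate 1: residuals YBH 0.0, BDM 0.0, MNV 0.0 → max 0.0 km
Candidate 2: residuals YBH 80.4, BDM 69.2, MNV 74.8 → max 80.4 km
Candidate 3: residuals YBH 69.9, BDM 64.6, MNV 55.0 → max 69.9 km
Only Candidate 1 has all residuals ≈ 0.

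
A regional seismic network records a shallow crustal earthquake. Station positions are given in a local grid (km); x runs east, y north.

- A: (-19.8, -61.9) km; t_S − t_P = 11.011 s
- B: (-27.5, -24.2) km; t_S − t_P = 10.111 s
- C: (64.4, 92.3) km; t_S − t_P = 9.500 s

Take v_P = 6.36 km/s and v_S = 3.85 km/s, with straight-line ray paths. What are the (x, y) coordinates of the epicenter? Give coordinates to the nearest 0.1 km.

Distance from S−P lag: d = Δt · v_P v_S / (v_P − v_S) = Δt · (6.36·3.85)/(6.36−3.85) ≈ 9.7554·Δt.
So d_A = 107.42, d_B = 98.64, d_C = 92.68 km.
Circle about each station: (x + 19.8)² + (y + 61.9)² = 107.42²; (x + 27.5)² + (y + 24.2)² = 98.64²; (x − 64.4)² + (y − 92.3)² = 92.68².
Subtracting pairs of circle equations eliminates x²+y² and gives linear equations (the radical axes):
-15.4 x + 75.4 y = -1072.55
168.4 x + 308.4 y = 11392.47
Solving the 2×2 system: x ≈ 68.2, y ≈ -0.3 km.
Check against A (with the unrounded x, y): √((x + 19.8)²+(y + 61.9)²) = 107.42 ≈ 107.42 km. ✓

68.2 km east, -0.3 km north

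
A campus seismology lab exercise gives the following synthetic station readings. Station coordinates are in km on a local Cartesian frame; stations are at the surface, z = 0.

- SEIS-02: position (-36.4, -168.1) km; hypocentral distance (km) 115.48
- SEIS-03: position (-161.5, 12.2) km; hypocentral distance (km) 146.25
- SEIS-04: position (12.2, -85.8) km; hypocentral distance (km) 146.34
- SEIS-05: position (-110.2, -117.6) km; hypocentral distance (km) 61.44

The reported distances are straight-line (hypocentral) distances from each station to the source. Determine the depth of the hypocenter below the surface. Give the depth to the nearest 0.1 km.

60.8 km

Each station gives a sphere (x−x_i)² + (y−y_i)² + z² = d_i² (stations at z=0).
Subtracting the SEIS-02 sphere from SEIS-03 and SEIS-04: z² cancels, leaving linear equations in x and y:
-250.2 x + 360.6 y = -11404.91
97.2 x + 164.6 y = -30151.86
Solving: x ≈ -118.000, y ≈ -113.501 km (keep extra digits for the depth step; rounded: -118.0, -113.5).
Then from the SEIS-02 sphere: z² = 115.48² − (x + 36.4)² − (y + 168.1)² with x = -118.000, y = -113.501, so z ≈ 60.795 ≈ 60.8 km.
Check against SEIS-05 (with the unrounded solution): distance 61.43 ≈ 61.44 km. ✓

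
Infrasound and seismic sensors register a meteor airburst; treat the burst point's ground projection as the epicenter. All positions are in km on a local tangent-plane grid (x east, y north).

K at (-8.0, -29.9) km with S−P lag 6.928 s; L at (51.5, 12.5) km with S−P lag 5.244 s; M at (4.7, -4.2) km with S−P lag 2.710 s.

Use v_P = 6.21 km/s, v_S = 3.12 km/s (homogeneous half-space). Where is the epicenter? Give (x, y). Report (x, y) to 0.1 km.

Distance from S−P lag: d = Δt · v_P v_S / (v_P − v_S) = Δt · (6.21·3.12)/(6.21−3.12) ≈ 6.2703·Δt.
So d_K = 43.44, d_L = 32.88, d_M = 16.99 km.
Circle about each station: (x + 8.0)² + (y + 29.9)² = 43.44²; (x − 51.5)² + (y − 12.5)² = 32.88²; (x − 4.7)² + (y + 4.2)² = 16.99².
Subtracting the K equation from the L and M equations removes the quadratic terms:
119.0 x + 84.8 y = 2656.43
25.4 x + 51.4 y = 680.09
Solving the 2×2 system: x ≈ 19.9, y ≈ 3.4 km.

x ≈ 19.9 km, y ≈ 3.4 km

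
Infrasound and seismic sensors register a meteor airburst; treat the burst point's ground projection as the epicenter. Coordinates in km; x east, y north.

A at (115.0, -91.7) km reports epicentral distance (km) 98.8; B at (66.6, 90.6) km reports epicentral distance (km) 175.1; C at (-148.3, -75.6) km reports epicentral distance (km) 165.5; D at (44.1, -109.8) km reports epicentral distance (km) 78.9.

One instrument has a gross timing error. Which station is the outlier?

Solve using three stations at a time. Using A, B, C (subtract circle equations pairwise → linear system) gives (x, y) ≈ (17.2, -77.4).
Distances from that point to each station vs reported:
  A: calculated 98.8 vs reported 98.8 → residual 0.0 km
  B: calculated 175.1 vs reported 175.1 → residual 0.0 km
  C: calculated 165.5 vs reported 165.5 → residual 0.0 km
  D: calculated 42.1 vs reported 78.9 → residual 36.8 km
A, B, C are mutually consistent (residuals ≈ 0); D is off by 36.8 km.

D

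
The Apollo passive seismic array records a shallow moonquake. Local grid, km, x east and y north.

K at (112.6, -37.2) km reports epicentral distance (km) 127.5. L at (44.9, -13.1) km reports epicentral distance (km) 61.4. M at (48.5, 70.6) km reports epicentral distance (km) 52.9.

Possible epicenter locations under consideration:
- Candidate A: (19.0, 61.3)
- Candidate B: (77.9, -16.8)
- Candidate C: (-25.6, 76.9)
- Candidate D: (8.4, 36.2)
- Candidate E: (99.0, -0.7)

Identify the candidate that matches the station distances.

Candidate D

For each candidate, compare |candidate − station| to the reported distance:
Candidate A: residuals K 8.4, L 17.4, M 22.0 → max 22.0 km
Candidate B: residuals K 87.2, L 28.2, M 39.3 → max 87.2 km
Candidate C: residuals K 51.7, L 52.9, M 21.5 → max 52.9 km
Candidate D: residuals K 0.0, L 0.1, M 0.1 → max 0.1 km
Candidate E: residuals K 88.5, L 5.9, M 34.5 → max 88.5 km
Only Candidate D has all residuals ≈ 0.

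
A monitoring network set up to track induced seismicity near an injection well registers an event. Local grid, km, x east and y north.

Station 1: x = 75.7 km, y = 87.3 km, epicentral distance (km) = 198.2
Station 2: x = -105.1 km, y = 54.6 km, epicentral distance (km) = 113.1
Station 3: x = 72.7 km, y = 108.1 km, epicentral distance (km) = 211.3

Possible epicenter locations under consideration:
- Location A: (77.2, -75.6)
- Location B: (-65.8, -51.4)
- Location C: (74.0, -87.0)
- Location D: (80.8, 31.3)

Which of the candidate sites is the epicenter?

Location B

For each candidate, compare |candidate − station| to the reported distance:
Location A: residuals Station 1 35.3, Station 2 110.9, Station 3 27.5 → max 110.9 km
Location B: residuals Station 1 0.1, Station 2 0.0, Station 3 0.1 → max 0.1 km
Location C: residuals Station 1 23.9, Station 2 115.2, Station 3 16.2 → max 115.2 km
Location D: residuals Station 1 142.0, Station 2 74.3, Station 3 134.1 → max 142.0 km
Only Location B has all residuals ≈ 0.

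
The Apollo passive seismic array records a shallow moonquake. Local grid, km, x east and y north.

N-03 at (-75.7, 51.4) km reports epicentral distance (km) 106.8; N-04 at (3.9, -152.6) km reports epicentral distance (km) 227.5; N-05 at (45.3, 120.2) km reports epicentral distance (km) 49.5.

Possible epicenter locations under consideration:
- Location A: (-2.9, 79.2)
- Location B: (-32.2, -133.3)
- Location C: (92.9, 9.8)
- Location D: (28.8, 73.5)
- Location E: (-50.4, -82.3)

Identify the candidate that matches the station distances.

Location D

For each candidate, compare |candidate − station| to the reported distance:
Location A: residuals N-03 28.9, N-04 4.4, N-05 13.8 → max 28.9 km
Location B: residuals N-03 83.0, N-04 186.6, N-05 215.6 → max 215.6 km
Location C: residuals N-03 66.9, N-04 42.3, N-05 70.7 → max 70.7 km
Location D: residuals N-03 0.0, N-04 0.0, N-05 0.0 → max 0.0 km
Location E: residuals N-03 29.3, N-04 138.7, N-05 174.5 → max 174.5 km
Only Location D has all residuals ≈ 0.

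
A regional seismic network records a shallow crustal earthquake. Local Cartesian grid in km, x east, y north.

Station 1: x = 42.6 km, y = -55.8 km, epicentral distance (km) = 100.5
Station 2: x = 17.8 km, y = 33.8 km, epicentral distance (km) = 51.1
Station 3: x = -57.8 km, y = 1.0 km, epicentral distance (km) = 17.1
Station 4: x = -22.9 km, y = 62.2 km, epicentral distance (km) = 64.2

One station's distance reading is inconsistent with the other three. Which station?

Station 2

Solve using three stations at a time. Using Station 1, Station 3, Station 4 (subtract circle equations pairwise → linear system) gives (x, y) ≈ (-40.7, 0.5).
Distances from that point to each station vs reported:
  Station 1: calculated 100.5 vs reported 100.5 → residual 0.0 km
  Station 2: calculated 67.3 vs reported 51.1 → residual 16.2 km
  Station 3: calculated 17.1 vs reported 17.1 → residual 0.0 km
  Station 4: calculated 64.2 vs reported 64.2 → residual 0.0 km
Station 1, Station 3, Station 4 are mutually consistent (residuals ≈ 0); Station 2 is off by 16.2 km.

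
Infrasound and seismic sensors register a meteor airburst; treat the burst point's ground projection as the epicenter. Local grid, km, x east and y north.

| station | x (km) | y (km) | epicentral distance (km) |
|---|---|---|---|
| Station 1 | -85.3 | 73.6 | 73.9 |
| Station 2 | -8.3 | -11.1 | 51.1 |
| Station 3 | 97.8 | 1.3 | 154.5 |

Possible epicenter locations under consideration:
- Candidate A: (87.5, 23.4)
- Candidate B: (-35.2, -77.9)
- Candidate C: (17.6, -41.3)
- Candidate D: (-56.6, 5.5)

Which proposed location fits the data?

For each candidate, compare |candidate − station| to the reported distance:
Candidate A: residuals Station 1 106.0, Station 2 50.7, Station 3 130.1 → max 130.1 km
Candidate B: residuals Station 1 85.7, Station 2 20.9, Station 3 0.3 → max 85.7 km
Candidate C: residuals Station 1 80.3, Station 2 11.3, Station 3 63.7 → max 80.3 km
Candidate D: residuals Station 1 0.0, Station 2 0.0, Station 3 0.0 → max 0.0 km
Only Candidate D has all residuals ≈ 0.

Candidate D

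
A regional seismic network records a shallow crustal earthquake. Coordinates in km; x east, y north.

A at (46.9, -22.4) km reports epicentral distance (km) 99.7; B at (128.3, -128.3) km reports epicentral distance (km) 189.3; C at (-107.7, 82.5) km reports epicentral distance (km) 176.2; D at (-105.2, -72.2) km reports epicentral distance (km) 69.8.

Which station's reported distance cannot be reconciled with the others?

B

Solve using three stations at a time. Using A, C, D (subtract circle equations pairwise → linear system) gives (x, y) ≈ (-35.7, -78.3).
Distances from that point to each station vs reported:
  A: calculated 99.7 vs reported 99.7 → residual 0.0 km
  B: calculated 171.4 vs reported 189.3 → residual 17.9 km
  C: calculated 176.2 vs reported 176.2 → residual 0.0 km
  D: calculated 69.8 vs reported 69.8 → residual 0.0 km
A, C, D are mutually consistent (residuals ≈ 0); B is off by 17.9 km.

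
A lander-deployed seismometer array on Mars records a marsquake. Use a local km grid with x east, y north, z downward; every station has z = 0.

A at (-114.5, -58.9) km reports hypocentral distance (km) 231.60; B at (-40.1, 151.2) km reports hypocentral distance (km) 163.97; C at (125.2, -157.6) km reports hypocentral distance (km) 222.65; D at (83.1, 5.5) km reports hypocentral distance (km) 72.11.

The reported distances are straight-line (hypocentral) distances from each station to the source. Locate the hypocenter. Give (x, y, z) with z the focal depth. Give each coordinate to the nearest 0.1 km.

Each station gives a sphere (x−x_i)² + (y−y_i)² + z² = d_i² (stations at z=0).
Subtracting the A sphere from B and C: z² cancels, leaving linear equations in x and y:
148.8 x + 420.2 y = 34642.39
479.4 x − 197.4 y = 27998.88
Solving: x ≈ 80.599, y ≈ 53.901 km (keep extra digits for the depth step; rounded: 80.6, 53.9).
Then from the A sphere: z² = 231.60² − (x + 114.5)² − (y + 58.9)² with x = 80.599, y = 53.901, so z ≈ 53.394 ≈ 53.4 km.
Check against D (with the unrounded solution): distance 72.11 ≈ 72.11 km. ✓

(80.6, 53.9, 53.4)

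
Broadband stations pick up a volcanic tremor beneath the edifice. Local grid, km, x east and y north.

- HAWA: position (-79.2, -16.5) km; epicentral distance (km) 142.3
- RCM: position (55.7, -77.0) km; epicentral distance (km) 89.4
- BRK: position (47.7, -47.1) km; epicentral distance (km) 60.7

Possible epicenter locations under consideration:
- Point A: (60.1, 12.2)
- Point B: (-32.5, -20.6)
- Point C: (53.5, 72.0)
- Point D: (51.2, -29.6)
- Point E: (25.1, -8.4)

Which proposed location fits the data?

Point A

For each candidate, compare |candidate − station| to the reported distance:
Point A: residuals HAWA 0.1, RCM 0.1, BRK 0.1 → max 0.1 km
Point B: residuals HAWA 95.4, RCM 15.3, BRK 23.8 → max 95.4 km
Point C: residuals HAWA 17.2, RCM 59.6, BRK 58.5 → max 59.6 km
Point D: residuals HAWA 11.2, RCM 41.8, BRK 42.9 → max 42.9 km
Point E: residuals HAWA 37.7, RCM 14.3, BRK 15.9 → max 37.7 km
Only Point A has all residuals ≈ 0.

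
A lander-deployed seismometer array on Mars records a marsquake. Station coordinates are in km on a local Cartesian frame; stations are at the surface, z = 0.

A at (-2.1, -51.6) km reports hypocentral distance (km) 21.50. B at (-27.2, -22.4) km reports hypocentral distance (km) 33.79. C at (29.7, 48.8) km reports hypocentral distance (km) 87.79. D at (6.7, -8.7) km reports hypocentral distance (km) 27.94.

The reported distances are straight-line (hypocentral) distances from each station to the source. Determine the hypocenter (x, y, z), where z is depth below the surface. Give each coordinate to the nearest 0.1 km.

Each station gives a sphere (x−x_i)² + (y−y_i)² + z² = d_i² (stations at z=0).
Subtracting the A sphere from B and C: z² cancels, leaving linear equations in x and y:
-50.2 x + 58.4 y = -2104.88
63.6 x + 200.8 y = -6648.27
Solving: x ≈ 2.494, y ≈ -33.899 km (keep extra digits for the depth step; rounded: 2.5, -33.9).
Then from the A sphere: z² = 21.50² − (x + 2.1)² − (y + 51.6)² with x = 2.494, y = -33.899, so z ≈ 11.306 ≈ 11.3 km.
Check against D (with the unrounded solution): distance 27.94 ≈ 27.94 km. ✓

(2.5, -33.9, 11.3)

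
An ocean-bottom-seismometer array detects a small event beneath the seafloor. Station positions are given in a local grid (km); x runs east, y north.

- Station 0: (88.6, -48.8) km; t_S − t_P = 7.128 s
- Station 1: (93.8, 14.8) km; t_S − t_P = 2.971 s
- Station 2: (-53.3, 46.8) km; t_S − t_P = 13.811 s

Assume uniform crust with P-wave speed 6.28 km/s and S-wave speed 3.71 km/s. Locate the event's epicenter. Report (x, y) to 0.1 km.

(67.0, 12.1)

Distance from S−P lag: d = Δt · v_P v_S / (v_P − v_S) = Δt · (6.28·3.71)/(6.28−3.71) ≈ 9.0657·Δt.
So d_Station 0 = 64.62, d_Station 1 = 26.93, d_Station 2 = 125.21 km.
Circle about each station: (x − 88.6)² + (y + 48.8)² = 64.62²; (x − 93.8)² + (y − 14.8)² = 26.93²; (x + 53.3)² + (y − 46.8)² = 125.21².
Subtracting the Station 0 equation from the Station 1 and Station 2 equations removes the quadratic terms:
10.4 x + 127.2 y = 2236.60
-283.8 x + 191.2 y = -16702.07
Solving the 2×2 system: x ≈ 67.0, y ≈ 12.1 km.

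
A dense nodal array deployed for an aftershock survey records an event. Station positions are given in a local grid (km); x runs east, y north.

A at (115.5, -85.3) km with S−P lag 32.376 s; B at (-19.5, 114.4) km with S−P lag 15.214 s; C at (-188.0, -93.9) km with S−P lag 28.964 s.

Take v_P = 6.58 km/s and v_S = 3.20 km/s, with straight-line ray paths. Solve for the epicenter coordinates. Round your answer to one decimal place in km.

(-52.9, 25.7)

Distance from S−P lag: d = Δt · v_P v_S / (v_P − v_S) = Δt · (6.58·3.20)/(6.58−3.20) ≈ 6.2296·Δt.
So d_A = 201.69, d_B = 94.78, d_C = 180.43 km.
Circle about each station: (x − 115.5)² + (y + 85.3)² = 201.69²; (x + 19.5)² + (y − 114.4)² = 94.78²; (x + 188.0)² + (y + 93.9)² = 180.43².
Subtracting the A equation from the B and C equations removes the quadratic terms:
-270.0 x + 399.4 y = 24546.88
-607.0 x − 17.2 y = 31668.74
Solving the 2×2 system: x ≈ -52.9, y ≈ 25.7 km.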